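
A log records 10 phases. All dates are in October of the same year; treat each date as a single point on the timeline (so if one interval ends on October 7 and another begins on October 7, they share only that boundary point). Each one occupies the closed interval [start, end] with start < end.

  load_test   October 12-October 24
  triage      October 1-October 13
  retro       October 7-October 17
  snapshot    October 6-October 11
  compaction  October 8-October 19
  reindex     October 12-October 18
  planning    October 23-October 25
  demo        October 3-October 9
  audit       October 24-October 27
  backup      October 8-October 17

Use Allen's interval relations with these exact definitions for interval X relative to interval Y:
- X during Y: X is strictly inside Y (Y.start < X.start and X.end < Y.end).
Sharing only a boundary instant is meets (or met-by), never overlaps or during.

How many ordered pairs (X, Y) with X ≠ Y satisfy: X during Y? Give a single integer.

3

Checking all 90 ordered pairs for relation 'during'; matching pairs in alphabetical order:
(demo, triage): demo during triage ✓
(reindex, compaction): reindex during compaction ✓
(snapshot, triage): snapshot during triage ✓
Count: 3.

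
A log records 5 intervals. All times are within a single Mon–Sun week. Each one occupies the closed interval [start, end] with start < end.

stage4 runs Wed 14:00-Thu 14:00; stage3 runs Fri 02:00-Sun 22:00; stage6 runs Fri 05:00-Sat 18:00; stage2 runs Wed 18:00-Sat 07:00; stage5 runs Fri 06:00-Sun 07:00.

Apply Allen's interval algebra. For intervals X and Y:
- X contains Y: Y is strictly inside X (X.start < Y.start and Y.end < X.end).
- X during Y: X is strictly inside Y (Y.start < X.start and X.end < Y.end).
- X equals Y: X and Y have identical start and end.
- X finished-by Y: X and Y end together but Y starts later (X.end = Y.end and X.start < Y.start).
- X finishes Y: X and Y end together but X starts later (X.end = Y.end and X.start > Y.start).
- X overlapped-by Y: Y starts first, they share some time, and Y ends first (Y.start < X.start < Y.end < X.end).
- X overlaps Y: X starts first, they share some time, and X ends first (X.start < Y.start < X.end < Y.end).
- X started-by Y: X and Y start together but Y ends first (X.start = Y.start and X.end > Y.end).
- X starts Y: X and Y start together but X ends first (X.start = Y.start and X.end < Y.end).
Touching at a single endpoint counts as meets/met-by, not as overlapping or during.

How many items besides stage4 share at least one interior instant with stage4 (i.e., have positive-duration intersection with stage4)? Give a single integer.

1

Target stage4 = [Wed 14:00, Thu 14:00].
stage2 [Wed 18:00, Sat 07:00] → overlapped-by → counts.
stage3 [Fri 02:00, Sun 22:00] → after → no.
stage5 [Fri 06:00, Sun 07:00] → after → no.
stage6 [Fri 05:00, Sat 18:00] → after → no.
Total: 1.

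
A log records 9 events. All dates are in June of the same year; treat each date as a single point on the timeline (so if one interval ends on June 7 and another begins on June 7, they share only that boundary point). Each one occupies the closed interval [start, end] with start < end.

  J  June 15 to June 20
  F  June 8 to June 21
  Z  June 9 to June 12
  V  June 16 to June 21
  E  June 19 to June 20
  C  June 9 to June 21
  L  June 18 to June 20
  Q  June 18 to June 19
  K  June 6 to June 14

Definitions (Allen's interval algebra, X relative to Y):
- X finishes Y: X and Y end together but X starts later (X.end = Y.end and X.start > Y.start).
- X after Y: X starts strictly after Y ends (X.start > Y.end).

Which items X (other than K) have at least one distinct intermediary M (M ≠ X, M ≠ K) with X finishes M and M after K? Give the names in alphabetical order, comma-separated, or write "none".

E, L

Target K = [June 6, June 14].
Intermediaries M with M after K: E, J, L, Q, V.
Via E — items with X finishes E: none.
Via J — items with X finishes J: E, L.
Via L — items with X finishes L: E.
Via Q — items with X finishes Q: none.
Via V — items with X finishes V: none.
Union: E, L.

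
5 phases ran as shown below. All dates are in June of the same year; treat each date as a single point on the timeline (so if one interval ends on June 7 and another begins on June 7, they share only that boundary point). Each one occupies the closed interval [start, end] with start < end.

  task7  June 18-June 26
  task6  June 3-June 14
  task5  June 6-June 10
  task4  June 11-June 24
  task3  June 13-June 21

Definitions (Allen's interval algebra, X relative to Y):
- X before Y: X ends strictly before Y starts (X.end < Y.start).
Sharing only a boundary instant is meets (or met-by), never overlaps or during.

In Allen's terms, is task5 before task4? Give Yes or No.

task5 = [June 6, June 10], task4 = [June 11, June 24].
Actual relation of task5 to task4: before.
Asked whether 'before' holds → Yes.

Yes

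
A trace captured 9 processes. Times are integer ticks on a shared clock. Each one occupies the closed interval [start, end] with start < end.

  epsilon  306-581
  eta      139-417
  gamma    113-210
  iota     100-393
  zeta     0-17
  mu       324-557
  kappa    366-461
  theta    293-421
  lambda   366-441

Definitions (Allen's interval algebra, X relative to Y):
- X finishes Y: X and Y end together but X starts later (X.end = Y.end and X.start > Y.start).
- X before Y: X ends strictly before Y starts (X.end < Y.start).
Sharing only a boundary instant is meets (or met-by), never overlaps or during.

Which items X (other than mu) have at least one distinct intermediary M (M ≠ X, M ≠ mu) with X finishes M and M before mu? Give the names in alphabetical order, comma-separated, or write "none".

Target mu = [324, 557].
Intermediaries M with M before mu: gamma, zeta.
Via gamma — items with X finishes gamma: none.
Via zeta — items with X finishes zeta: none.
Union: none.

none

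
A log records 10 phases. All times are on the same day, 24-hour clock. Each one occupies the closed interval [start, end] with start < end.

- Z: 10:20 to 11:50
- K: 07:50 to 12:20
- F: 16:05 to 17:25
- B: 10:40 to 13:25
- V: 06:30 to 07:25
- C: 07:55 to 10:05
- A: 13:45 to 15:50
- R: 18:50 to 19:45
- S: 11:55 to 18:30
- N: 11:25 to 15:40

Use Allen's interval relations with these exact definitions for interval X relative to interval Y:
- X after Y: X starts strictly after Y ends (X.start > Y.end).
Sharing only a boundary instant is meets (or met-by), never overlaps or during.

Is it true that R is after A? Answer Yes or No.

Yes

R = [18:50, 19:45], A = [13:45, 15:50].
Actual relation of R to A: after.
Asked whether 'after' holds → Yes.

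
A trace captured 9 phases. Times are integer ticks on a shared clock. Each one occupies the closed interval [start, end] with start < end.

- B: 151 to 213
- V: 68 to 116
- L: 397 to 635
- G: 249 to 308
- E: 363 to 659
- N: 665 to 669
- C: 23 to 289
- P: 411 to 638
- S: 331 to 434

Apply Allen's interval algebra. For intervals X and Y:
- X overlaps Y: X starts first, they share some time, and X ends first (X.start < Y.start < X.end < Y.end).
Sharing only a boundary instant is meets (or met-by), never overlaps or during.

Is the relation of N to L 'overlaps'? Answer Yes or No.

No

N = [665, 669], L = [397, 635].
Actual relation of N to L: after.
Asked whether 'overlaps' holds → No.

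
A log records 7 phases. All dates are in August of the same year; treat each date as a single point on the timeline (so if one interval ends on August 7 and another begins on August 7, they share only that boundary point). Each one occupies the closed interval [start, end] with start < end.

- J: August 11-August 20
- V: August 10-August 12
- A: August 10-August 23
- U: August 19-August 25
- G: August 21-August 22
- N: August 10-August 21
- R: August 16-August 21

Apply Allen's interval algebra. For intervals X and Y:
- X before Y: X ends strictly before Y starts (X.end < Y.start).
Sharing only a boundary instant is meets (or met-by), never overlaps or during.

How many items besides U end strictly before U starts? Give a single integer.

Target U = [August 19, August 25].
A [August 10, August 23] → overlaps → no.
G [August 21, August 22] → during → no.
J [August 11, August 20] → overlaps → no.
N [August 10, August 21] → overlaps → no.
R [August 16, August 21] → overlaps → no.
V [August 10, August 12] → before → counts.
Total: 1.

1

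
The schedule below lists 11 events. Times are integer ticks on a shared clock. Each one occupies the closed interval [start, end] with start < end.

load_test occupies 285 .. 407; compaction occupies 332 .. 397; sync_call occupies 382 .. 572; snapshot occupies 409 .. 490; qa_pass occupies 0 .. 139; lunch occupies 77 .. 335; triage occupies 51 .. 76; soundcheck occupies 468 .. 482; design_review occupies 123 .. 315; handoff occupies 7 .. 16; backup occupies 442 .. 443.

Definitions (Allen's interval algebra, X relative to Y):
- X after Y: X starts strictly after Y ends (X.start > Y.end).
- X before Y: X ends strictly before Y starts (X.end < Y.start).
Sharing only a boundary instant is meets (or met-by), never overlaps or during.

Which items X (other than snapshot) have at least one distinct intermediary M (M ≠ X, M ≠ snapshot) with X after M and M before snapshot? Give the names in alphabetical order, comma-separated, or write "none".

Target snapshot = [409, 490].
Intermediaries M with M before snapshot: compaction, design_review, handoff, load_test, lunch, qa_pass, triage.
Via compaction — items with X after compaction: backup, soundcheck.
Via design_review — items with X after design_review: backup, compaction, soundcheck, sync_call.
Via handoff — items with X after handoff: backup, compaction, design_review, load_test, lunch, soundcheck, sync_call, triage.
Via load_test — items with X after load_test: backup, soundcheck.
Via lunch — items with X after lunch: backup, soundcheck, sync_call.
Via qa_pass — items with X after qa_pass: backup, compaction, load_test, soundcheck, sync_call.
Via triage — items with X after triage: backup, compaction, design_review, load_test, lunch, soundcheck, sync_call.
Union: backup, compaction, design_review, load_test, lunch, soundcheck, sync_call, triage.

backup, compaction, design_review, load_test, lunch, soundcheck, sync_call, triage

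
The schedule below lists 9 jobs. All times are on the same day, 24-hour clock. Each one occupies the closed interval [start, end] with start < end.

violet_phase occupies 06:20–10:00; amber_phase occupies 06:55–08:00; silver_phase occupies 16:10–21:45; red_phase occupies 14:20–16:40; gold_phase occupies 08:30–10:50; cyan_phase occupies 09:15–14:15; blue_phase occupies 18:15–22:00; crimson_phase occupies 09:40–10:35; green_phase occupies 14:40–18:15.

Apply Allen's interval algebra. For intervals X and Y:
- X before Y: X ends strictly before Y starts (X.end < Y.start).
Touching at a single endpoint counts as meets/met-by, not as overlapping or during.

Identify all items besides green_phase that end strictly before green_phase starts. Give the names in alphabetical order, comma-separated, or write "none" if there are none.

amber_phase, crimson_phase, cyan_phase, gold_phase, violet_phase

Target green_phase = [14:40, 18:15].
amber_phase [06:55, 08:00] → before → yes.
blue_phase [18:15, 22:00] → met-by → no.
crimson_phase [09:40, 10:35] → before → yes.
cyan_phase [09:15, 14:15] → before → yes.
gold_phase [08:30, 10:50] → before → yes.
red_phase [14:20, 16:40] → overlaps → no.
silver_phase [16:10, 21:45] → overlapped-by → no.
violet_phase [06:20, 10:00] → before → yes.
Result: amber_phase, crimson_phase, cyan_phase, gold_phase, violet_phase.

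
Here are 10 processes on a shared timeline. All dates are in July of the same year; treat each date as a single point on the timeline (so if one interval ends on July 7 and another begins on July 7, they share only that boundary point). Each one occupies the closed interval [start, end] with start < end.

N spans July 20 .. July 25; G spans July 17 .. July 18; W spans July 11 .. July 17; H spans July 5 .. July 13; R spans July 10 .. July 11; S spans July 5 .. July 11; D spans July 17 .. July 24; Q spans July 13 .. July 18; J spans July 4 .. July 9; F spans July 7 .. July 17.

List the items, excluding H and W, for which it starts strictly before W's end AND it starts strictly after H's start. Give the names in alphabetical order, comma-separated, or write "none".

Conditions: its start is strictly before W's end (X.start < July 17) AND its start is strictly after H's start (X.start > July 5).
D: start July 17 < July 17? ✗; start July 17 > July 5? ✓ → no.
F: start July 7 < July 17? ✓; start July 7 > July 5? ✓ → yes.
G: start July 17 < July 17? ✗; start July 17 > July 5? ✓ → no.
J: start July 4 < July 17? ✓; start July 4 > July 5? ✗ → no.
N: start July 20 < July 17? ✗; start July 20 > July 5? ✓ → no.
Q: start July 13 < July 17? ✓; start July 13 > July 5? ✓ → yes.
R: start July 10 < July 17? ✓; start July 10 > July 5? ✓ → yes.
S: start July 5 < July 17? ✓; start July 5 > July 5? ✗ → no.
Result: F, Q, R.

F, Q, R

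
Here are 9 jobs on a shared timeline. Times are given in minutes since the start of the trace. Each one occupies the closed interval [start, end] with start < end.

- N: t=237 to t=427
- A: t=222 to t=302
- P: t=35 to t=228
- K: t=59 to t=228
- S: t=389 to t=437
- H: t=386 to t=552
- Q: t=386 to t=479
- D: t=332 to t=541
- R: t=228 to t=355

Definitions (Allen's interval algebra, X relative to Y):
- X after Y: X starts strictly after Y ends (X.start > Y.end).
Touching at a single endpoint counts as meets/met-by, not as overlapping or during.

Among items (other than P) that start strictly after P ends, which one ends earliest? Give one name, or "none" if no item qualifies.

N

Target P = [t=35, t=228].
A [t=222, t=302] → overlapped-by → excluded.
D [t=332, t=541] → after → candidate.
H [t=386, t=552] → after → candidate.
K [t=59, t=228] → finishes → excluded.
N [t=237, t=427] → after → candidate.
Q [t=386, t=479] → after → candidate.
R [t=228, t=355] → met-by → excluded.
S [t=389, t=437] → after → candidate.
Among candidates, earliest end is t=427 → N.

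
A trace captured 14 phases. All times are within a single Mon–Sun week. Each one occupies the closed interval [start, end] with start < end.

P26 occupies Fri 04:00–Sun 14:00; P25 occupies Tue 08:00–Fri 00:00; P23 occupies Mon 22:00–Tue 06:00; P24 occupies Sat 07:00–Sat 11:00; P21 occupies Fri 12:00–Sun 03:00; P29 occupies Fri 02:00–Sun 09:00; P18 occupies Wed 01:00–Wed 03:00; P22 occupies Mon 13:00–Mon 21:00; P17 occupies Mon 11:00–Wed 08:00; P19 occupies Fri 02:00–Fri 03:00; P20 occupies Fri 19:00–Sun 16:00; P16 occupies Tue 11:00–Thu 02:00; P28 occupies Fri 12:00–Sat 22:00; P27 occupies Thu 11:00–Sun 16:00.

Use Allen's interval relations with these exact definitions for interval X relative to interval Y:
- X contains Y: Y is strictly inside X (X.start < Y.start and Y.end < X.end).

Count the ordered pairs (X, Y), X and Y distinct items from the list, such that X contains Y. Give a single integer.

Checking all 182 ordered pairs for relation 'contains'; matching pairs in alphabetical order:
(P16, P18): P16 contains P18 ✓
(P17, P18): P17 contains P18 ✓
(P17, P22): P17 contains P22 ✓
(P17, P23): P17 contains P23 ✓
(P20, P24): P20 contains P24 ✓
(P21, P24): P21 contains P24 ✓
(P25, P16): P25 contains P16 ✓
(P25, P18): P25 contains P18 ✓
(P26, P21): P26 contains P21 ✓
(P26, P24): P26 contains P24 ✓
(P26, P28): P26 contains P28 ✓
(P27, P19): P27 contains P19 ✓
(P27, P21): P27 contains P21 ✓
(P27, P24): P27 contains P24 ✓
(P27, P26): P27 contains P26 ✓
(P27, P28): P27 contains P28 ✓
(P27, P29): P27 contains P29 ✓
(P28, P24): P28 contains P24 ✓
(P29, P21): P29 contains P21 ✓
(P29, P24): P29 contains P24 ✓
(P29, P28): P29 contains P28 ✓
Count: 21.

21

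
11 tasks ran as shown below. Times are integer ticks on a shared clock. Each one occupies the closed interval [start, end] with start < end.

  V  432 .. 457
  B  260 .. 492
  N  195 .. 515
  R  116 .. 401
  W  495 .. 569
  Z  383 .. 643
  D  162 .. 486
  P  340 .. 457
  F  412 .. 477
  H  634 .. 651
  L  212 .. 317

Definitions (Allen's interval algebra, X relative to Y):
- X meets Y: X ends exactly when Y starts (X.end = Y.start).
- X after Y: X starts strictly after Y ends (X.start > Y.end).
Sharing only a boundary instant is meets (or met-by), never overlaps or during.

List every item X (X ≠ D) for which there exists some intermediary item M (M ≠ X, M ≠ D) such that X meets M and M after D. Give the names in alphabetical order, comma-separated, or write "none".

none

Target D = [162, 486].
Intermediaries M with M after D: H, W.
Via H — items with X meets H: none.
Via W — items with X meets W: none.
Union: none.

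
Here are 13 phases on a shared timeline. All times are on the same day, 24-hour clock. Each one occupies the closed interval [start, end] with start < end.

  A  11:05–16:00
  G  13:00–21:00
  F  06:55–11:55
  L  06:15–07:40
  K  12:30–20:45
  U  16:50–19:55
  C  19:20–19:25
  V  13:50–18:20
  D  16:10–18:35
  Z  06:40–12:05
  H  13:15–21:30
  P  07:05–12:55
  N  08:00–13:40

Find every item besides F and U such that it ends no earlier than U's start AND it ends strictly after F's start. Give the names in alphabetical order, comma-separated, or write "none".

C, D, G, H, K, V

Conditions: its end is no earlier than U's start (X.end >= 16:50) AND its end is strictly after F's start (X.end > 06:55).
A: end 16:00 >= 16:50? ✗; end 16:00 > 06:55? ✓ → no.
C: end 19:25 >= 16:50? ✓; end 19:25 > 06:55? ✓ → yes.
D: end 18:35 >= 16:50? ✓; end 18:35 > 06:55? ✓ → yes.
G: end 21:00 >= 16:50? ✓; end 21:00 > 06:55? ✓ → yes.
H: end 21:30 >= 16:50? ✓; end 21:30 > 06:55? ✓ → yes.
K: end 20:45 >= 16:50? ✓; end 20:45 > 06:55? ✓ → yes.
L: end 07:40 >= 16:50? ✗; end 07:40 > 06:55? ✓ → no.
N: end 13:40 >= 16:50? ✗; end 13:40 > 06:55? ✓ → no.
P: end 12:55 >= 16:50? ✗; end 12:55 > 06:55? ✓ → no.
V: end 18:20 >= 16:50? ✓; end 18:20 > 06:55? ✓ → yes.
Z: end 12:05 >= 16:50? ✗; end 12:05 > 06:55? ✓ → no.
Result: C, D, G, H, K, V.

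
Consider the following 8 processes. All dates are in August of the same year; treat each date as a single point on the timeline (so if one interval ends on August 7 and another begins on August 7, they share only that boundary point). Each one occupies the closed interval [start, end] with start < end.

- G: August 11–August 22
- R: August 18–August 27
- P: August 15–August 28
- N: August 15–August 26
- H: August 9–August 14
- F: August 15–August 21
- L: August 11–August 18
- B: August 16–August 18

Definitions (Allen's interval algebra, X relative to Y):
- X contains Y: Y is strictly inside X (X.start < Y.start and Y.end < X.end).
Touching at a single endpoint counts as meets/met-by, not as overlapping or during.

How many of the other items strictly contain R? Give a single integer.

Target R = [August 18, August 27].
B [August 16, August 18] → meets → no.
F [August 15, August 21] → overlaps → no.
G [August 11, August 22] → overlaps → no.
H [August 9, August 14] → before → no.
L [August 11, August 18] → meets → no.
N [August 15, August 26] → overlaps → no.
P [August 15, August 28] → contains → counts.
Total: 1.

1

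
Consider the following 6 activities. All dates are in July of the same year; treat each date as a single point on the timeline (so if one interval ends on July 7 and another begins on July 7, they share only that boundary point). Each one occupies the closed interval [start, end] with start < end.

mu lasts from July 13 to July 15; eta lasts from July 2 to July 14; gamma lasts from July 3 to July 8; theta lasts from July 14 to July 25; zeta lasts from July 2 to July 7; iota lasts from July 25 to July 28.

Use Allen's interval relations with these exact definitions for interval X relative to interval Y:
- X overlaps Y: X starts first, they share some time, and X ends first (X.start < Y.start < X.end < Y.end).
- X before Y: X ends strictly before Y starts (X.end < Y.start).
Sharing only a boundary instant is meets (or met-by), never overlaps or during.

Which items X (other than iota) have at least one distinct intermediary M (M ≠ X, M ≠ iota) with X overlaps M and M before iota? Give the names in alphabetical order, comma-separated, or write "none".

eta, zeta

Target iota = [July 25, July 28].
Intermediaries M with M before iota: eta, gamma, mu, zeta.
Via eta — items with X overlaps eta: none.
Via gamma — items with X overlaps gamma: zeta.
Via mu — items with X overlaps mu: eta.
Via zeta — items with X overlaps zeta: none.
Union: eta, zeta.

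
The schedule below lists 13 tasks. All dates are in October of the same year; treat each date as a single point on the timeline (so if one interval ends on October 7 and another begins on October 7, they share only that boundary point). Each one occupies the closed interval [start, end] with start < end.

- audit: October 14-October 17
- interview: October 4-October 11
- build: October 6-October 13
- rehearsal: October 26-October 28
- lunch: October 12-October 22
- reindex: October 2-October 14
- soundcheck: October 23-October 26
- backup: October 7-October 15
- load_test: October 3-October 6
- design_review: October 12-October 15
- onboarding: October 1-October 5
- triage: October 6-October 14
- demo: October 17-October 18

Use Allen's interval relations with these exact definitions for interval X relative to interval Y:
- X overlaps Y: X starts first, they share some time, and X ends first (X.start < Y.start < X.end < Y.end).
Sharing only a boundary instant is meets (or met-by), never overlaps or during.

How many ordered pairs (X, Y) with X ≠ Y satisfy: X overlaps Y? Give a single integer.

Checking all 156 ordered pairs for relation 'overlaps'; matching pairs in alphabetical order:
(backup, audit): backup overlaps audit ✓
(backup, lunch): backup overlaps lunch ✓
(build, backup): build overlaps backup ✓
(build, design_review): build overlaps design_review ✓
(build, lunch): build overlaps lunch ✓
(design_review, audit): design_review overlaps audit ✓
(interview, backup): interview overlaps backup ✓
(interview, build): interview overlaps build ✓
(interview, triage): interview overlaps triage ✓
(load_test, interview): load_test overlaps interview ✓
(onboarding, interview): onboarding overlaps interview ✓
(onboarding, load_test): onboarding overlaps load_test ✓
(onboarding, reindex): onboarding overlaps reindex ✓
(reindex, backup): reindex overlaps backup ✓
(reindex, design_review): reindex overlaps design_review ✓
(reindex, lunch): reindex overlaps lunch ✓
(triage, backup): triage overlaps backup ✓
(triage, design_review): triage overlaps design_review ✓
(triage, lunch): triage overlaps lunch ✓
Count: 19.

19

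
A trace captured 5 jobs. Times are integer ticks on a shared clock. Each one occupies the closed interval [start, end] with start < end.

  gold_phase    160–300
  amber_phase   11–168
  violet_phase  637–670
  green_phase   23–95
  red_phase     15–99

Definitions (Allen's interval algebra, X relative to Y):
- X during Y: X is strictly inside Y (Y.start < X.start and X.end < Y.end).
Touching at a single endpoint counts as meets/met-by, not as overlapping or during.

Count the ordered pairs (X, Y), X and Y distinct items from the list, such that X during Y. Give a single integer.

Checking all 20 ordered pairs for relation 'during'; matching pairs in alphabetical order:
(green_phase, amber_phase): green_phase during amber_phase ✓
(green_phase, red_phase): green_phase during red_phase ✓
(red_phase, amber_phase): red_phase during amber_phase ✓
Count: 3.

3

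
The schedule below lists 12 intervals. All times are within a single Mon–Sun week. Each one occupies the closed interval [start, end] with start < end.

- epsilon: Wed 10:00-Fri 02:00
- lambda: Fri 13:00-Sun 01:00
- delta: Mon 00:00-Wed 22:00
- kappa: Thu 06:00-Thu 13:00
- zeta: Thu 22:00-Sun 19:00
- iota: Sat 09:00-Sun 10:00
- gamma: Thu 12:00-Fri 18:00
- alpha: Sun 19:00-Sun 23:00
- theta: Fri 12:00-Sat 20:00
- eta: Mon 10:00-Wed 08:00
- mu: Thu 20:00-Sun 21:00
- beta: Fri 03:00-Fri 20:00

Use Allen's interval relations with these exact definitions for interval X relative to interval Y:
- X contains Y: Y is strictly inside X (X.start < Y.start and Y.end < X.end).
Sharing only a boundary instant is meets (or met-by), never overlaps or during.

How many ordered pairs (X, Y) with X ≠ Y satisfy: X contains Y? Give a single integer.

Checking all 132 ordered pairs for relation 'contains'; matching pairs in alphabetical order:
(delta, eta): delta contains eta ✓
(epsilon, kappa): epsilon contains kappa ✓
(mu, beta): mu contains beta ✓
(mu, iota): mu contains iota ✓
(mu, lambda): mu contains lambda ✓
(mu, theta): mu contains theta ✓
(mu, zeta): mu contains zeta ✓
(zeta, beta): zeta contains beta ✓
(zeta, iota): zeta contains iota ✓
(zeta, lambda): zeta contains lambda ✓
(zeta, theta): zeta contains theta ✓
Count: 11.

11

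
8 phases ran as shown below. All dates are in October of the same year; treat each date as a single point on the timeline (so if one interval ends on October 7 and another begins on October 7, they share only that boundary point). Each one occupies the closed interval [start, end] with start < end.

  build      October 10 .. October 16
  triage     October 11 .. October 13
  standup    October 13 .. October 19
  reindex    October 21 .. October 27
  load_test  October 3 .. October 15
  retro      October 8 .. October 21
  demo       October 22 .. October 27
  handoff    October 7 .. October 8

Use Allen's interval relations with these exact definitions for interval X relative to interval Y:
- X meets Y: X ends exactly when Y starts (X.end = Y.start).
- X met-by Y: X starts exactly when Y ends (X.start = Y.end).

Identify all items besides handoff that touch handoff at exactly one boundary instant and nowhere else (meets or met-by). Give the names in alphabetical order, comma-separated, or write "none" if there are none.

retro

Target handoff = [October 7, October 8].
build [October 10, October 16] → after → no.
demo [October 22, October 27] → after → no.
load_test [October 3, October 15] → contains → no.
reindex [October 21, October 27] → after → no.
retro [October 8, October 21] → met-by → yes.
standup [October 13, October 19] → after → no.
triage [October 11, October 13] → after → no.
Result: retro.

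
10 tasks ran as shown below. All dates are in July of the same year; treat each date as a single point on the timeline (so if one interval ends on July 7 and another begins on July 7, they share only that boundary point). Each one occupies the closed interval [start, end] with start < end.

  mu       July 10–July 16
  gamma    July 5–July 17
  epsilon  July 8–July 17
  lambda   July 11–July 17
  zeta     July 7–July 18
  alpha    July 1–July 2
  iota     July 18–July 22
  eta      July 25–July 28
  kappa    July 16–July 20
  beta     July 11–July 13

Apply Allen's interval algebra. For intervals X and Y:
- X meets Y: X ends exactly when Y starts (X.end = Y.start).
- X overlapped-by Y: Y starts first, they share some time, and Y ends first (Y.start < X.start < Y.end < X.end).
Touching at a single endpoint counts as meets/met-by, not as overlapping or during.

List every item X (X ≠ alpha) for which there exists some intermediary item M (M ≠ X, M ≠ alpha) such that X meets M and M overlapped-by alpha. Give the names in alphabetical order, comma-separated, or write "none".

none

Target alpha = [July 1, July 2].
Intermediaries M with M overlapped-by alpha: none.
Union: none.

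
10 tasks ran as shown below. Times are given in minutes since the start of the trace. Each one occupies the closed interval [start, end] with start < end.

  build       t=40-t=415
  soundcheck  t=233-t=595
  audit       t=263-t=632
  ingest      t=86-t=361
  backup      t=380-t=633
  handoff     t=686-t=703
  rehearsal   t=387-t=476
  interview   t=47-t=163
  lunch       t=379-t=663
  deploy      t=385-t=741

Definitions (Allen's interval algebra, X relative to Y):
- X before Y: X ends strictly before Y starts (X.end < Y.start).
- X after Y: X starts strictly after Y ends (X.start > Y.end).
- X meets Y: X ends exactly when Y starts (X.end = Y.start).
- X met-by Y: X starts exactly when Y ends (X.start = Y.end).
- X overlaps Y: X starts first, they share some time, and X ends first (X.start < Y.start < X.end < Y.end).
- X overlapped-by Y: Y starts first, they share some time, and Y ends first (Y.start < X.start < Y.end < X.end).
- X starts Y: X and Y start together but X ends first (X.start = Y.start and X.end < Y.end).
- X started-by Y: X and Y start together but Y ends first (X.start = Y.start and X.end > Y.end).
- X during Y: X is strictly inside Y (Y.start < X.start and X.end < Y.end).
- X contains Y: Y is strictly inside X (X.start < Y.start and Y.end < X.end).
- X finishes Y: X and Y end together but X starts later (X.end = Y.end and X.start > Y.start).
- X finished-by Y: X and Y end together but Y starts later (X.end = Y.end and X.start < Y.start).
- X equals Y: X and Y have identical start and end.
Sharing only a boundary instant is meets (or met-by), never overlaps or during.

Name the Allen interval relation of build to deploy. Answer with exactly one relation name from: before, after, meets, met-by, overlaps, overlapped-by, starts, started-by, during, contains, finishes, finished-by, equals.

build = [t=40, t=415]; deploy = [t=385, t=741].
Compare endpoints: build.start < deploy.start, build.start < deploy.end, build.end > deploy.start, build.end < deploy.end.
That pattern is 'overlaps'.

overlaps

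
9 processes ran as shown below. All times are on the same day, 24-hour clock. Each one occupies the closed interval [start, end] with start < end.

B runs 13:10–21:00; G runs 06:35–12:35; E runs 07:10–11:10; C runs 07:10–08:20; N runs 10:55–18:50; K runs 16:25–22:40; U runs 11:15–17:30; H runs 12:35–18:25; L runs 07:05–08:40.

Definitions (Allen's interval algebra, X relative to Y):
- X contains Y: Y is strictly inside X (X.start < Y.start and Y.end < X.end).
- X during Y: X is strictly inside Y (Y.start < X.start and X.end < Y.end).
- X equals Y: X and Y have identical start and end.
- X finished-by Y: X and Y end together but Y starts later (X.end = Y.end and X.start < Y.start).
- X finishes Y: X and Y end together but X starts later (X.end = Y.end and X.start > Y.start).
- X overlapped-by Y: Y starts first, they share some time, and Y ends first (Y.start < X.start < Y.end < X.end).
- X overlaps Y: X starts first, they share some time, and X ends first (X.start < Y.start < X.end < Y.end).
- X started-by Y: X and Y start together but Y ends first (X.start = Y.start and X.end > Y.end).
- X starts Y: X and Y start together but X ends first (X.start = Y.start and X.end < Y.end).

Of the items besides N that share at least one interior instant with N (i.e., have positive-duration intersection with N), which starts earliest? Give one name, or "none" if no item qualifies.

Target N = [10:55, 18:50].
B [13:10, 21:00] → overlapped-by → candidate.
C [07:10, 08:20] → before → excluded.
E [07:10, 11:10] → overlaps → candidate.
G [06:35, 12:35] → overlaps → candidate.
H [12:35, 18:25] → during → candidate.
K [16:25, 22:40] → overlapped-by → candidate.
L [07:05, 08:40] → before → excluded.
U [11:15, 17:30] → during → candidate.
Among candidates, earliest start is 06:35 → G.

G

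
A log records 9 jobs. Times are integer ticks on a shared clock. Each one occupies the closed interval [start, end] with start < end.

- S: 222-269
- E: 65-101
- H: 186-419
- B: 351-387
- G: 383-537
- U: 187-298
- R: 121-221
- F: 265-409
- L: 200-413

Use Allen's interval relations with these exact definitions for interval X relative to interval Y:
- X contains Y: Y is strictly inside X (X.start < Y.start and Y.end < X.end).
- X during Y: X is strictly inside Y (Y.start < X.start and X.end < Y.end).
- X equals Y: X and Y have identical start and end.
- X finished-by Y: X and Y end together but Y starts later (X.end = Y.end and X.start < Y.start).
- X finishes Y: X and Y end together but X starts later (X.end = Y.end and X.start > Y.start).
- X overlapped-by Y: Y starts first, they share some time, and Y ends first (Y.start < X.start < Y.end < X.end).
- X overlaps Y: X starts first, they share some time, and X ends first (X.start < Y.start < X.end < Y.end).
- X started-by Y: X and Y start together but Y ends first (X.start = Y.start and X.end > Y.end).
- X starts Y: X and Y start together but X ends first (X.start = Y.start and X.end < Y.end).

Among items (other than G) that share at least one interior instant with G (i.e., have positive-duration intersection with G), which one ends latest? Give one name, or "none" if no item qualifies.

Target G = [383, 537].
B [351, 387] → overlaps → candidate.
E [65, 101] → before → excluded.
F [265, 409] → overlaps → candidate.
H [186, 419] → overlaps → candidate.
L [200, 413] → overlaps → candidate.
R [121, 221] → before → excluded.
S [222, 269] → before → excluded.
U [187, 298] → before → excluded.
Among candidates, latest end is 419 → H.

H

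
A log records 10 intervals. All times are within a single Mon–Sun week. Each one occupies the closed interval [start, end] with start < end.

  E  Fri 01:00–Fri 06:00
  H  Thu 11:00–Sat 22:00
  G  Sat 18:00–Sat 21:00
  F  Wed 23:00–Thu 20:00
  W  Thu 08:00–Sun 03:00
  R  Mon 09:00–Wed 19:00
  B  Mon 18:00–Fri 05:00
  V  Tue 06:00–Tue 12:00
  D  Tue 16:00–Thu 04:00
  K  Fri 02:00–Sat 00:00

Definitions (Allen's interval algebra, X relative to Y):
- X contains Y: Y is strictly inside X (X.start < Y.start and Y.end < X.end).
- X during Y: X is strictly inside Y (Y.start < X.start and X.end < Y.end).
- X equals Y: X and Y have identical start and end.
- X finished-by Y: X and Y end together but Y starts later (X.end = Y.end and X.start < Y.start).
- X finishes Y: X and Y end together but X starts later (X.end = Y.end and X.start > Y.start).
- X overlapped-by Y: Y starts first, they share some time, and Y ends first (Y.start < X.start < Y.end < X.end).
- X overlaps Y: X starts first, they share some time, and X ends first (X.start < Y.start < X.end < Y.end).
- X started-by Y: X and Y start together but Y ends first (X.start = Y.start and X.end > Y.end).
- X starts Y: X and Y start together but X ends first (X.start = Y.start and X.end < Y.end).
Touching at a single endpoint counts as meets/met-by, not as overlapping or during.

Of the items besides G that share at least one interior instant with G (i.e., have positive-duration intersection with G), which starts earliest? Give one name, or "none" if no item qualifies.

Target G = [Sat 18:00, Sat 21:00].
B [Mon 18:00, Fri 05:00] → before → excluded.
D [Tue 16:00, Thu 04:00] → before → excluded.
E [Fri 01:00, Fri 06:00] → before → excluded.
F [Wed 23:00, Thu 20:00] → before → excluded.
H [Thu 11:00, Sat 22:00] → contains → candidate.
K [Fri 02:00, Sat 00:00] → before → excluded.
R [Mon 09:00, Wed 19:00] → before → excluded.
V [Tue 06:00, Tue 12:00] → before → excluded.
W [Thu 08:00, Sun 03:00] → contains → candidate.
Among candidates, earliest start is Thu 08:00 → W.

W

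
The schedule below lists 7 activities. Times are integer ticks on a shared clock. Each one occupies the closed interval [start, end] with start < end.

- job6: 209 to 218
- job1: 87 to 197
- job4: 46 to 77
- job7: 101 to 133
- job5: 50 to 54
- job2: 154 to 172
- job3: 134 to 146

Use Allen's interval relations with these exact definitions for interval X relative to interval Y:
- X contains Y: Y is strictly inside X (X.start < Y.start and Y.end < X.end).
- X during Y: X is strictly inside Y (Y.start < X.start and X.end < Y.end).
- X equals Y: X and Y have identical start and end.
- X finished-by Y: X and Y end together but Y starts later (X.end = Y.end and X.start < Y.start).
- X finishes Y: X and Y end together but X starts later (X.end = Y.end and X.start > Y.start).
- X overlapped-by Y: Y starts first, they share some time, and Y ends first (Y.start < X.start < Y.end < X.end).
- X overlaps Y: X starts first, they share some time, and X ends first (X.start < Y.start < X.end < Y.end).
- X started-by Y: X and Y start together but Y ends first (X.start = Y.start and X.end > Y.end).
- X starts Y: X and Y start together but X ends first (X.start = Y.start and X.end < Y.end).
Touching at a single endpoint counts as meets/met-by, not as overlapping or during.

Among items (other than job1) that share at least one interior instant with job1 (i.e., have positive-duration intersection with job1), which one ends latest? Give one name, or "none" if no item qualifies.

job2

Target job1 = [87, 197].
job2 [154, 172] → during → candidate.
job3 [134, 146] → during → candidate.
job4 [46, 77] → before → excluded.
job5 [50, 54] → before → excluded.
job6 [209, 218] → after → excluded.
job7 [101, 133] → during → candidate.
Among candidates, latest end is 172 → job2.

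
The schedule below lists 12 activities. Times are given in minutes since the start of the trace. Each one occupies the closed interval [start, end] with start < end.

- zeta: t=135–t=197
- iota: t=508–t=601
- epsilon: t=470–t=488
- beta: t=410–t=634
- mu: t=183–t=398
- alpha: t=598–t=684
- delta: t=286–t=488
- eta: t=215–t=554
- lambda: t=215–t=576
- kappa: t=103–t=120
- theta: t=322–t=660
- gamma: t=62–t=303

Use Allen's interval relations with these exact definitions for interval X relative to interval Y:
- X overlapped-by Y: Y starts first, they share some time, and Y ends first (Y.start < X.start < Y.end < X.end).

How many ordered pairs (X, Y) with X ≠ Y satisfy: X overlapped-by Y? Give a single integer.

20

Checking all 132 ordered pairs for relation 'overlapped-by'; matching pairs in alphabetical order:
(alpha, beta): alpha overlapped-by beta ✓
(alpha, iota): alpha overlapped-by iota ✓
(alpha, theta): alpha overlapped-by theta ✓
(beta, delta): beta overlapped-by delta ✓
(beta, eta): beta overlapped-by eta ✓
(beta, lambda): beta overlapped-by lambda ✓
(delta, gamma): delta overlapped-by gamma ✓
(delta, mu): delta overlapped-by mu ✓
(eta, gamma): eta overlapped-by gamma ✓
(eta, mu): eta overlapped-by mu ✓
(iota, eta): iota overlapped-by eta ✓
(iota, lambda): iota overlapped-by lambda ✓
(lambda, gamma): lambda overlapped-by gamma ✓
(lambda, mu): lambda overlapped-by mu ✓
(mu, gamma): mu overlapped-by gamma ✓
(mu, zeta): mu overlapped-by zeta ✓
(theta, delta): theta overlapped-by delta ✓
(theta, eta): theta overlapped-by eta ✓
(theta, lambda): theta overlapped-by lambda ✓
(theta, mu): theta overlapped-by mu ✓
Count: 20.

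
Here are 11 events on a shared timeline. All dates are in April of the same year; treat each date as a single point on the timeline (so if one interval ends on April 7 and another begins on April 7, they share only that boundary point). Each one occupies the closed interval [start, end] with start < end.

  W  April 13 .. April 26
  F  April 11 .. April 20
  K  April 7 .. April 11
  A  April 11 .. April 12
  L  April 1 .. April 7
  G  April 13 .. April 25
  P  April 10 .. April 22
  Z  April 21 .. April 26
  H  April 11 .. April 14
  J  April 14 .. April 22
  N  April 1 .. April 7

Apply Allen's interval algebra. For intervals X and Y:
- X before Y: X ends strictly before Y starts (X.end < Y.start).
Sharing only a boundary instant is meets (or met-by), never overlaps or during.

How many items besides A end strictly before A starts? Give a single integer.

Target A = [April 11, April 12].
F [April 11, April 20] → started-by → no.
G [April 13, April 25] → after → no.
H [April 11, April 14] → started-by → no.
J [April 14, April 22] → after → no.
K [April 7, April 11] → meets → no.
L [April 1, April 7] → before → counts.
N [April 1, April 7] → before → counts.
P [April 10, April 22] → contains → no.
W [April 13, April 26] → after → no.
Z [April 21, April 26] → after → no.
Total: 2.

2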